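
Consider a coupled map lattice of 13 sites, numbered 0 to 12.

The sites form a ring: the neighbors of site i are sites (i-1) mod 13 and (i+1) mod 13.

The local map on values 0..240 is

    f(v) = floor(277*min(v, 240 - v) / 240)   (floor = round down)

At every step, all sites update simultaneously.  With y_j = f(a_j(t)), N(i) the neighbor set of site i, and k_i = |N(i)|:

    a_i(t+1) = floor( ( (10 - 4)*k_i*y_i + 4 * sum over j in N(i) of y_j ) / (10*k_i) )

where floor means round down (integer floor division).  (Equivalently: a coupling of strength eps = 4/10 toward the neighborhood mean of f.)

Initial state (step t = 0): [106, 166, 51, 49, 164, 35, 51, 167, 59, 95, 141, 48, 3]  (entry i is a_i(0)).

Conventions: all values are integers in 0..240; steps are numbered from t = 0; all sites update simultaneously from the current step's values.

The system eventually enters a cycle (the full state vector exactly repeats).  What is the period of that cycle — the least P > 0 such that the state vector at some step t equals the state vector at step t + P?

Simulating step by step:
t=0: [106, 166, 51, 49, 164, 35, 51, 167, 59, 95, 141, 48, 3]
t=1: [90, 87, 63, 62, 71, 53, 59, 75, 79, 101, 101, 56, 37]
t=2: [90, 95, 77, 73, 75, 66, 70, 83, 95, 111, 105, 70, 58]
t=3: [96, 103, 91, 85, 83, 78, 82, 94, 110, 122, 114, 85, 76]
t=4: [107, 113, 106, 98, 94, 91, 96, 108, 124, 133, 125, 102, 93]
t=5: [121, 127, 121, 113, 108, 106, 111, 123, 129, 126, 127, 118, 112]
t=6: [134, 132, 134, 130, 124, 123, 128, 132, 130, 130, 131, 133, 132]
t=7: [122, 123, 123, 126, 132, 133, 129, 125, 125, 125, 124, 123, 123]
t=8: [135, 135, 134, 130, 125, 124, 127, 131, 132, 132, 133, 134, 135]
t=9: [121, 121, 122, 126, 131, 132, 129, 125, 124, 123, 123, 122, 121]
t=10: [137, 136, 135, 130, 126, 125, 128, 131, 133, 134, 135, 136, 136]
t=11: [118, 119, 121, 126, 130, 131, 128, 125, 123, 122, 121, 120, 119]
t=12: [136, 136, 135, 131, 126, 126, 128, 132, 134, 136, 137, 137, 137]
t=13: [119, 120, 121, 125, 129, 130, 128, 124, 122, 120, 118, 118, 118]
t=14: [137, 137, 136, 132, 128, 127, 129, 132, 135, 137, 136, 136, 136]
t=15: [118, 118, 120, 124, 128, 129, 127, 124, 121, 119, 119, 120, 119]
t=16: [136, 136, 136, 133, 129, 128, 130, 133, 136, 137, 137, 137, 137]
t=17: [119, 120, 120, 123, 127, 128, 126, 123, 120, 118, 118, 118, 118]
t=18: [137, 137, 137, 134, 130, 129, 131, 134, 137, 136, 136, 136, 136]
t=19: [118, 118, 118, 122, 125, 127, 125, 121, 119, 119, 120, 120, 119]
t=20: [136, 136, 136, 135, 132, 130, 132, 136, 137, 137, 137, 137, 137]
t=21: [119, 120, 120, 121, 123, 125, 123, 120, 118, 118, 118, 118, 118]
t=22: [137, 137, 137, 136, 134, 133, 135, 137, 136, 136, 136, 136, 136]
t=23: [118, 118, 118, 120, 121, 122, 120, 119, 119, 120, 120, 120, 119]
t=24: [136, 136, 136, 137, 137, 136, 137, 137, 137, 137, 138, 137, 137]
t=25: [119, 120, 119, 118, 118, 119, 118, 118, 118, 117, 117, 117, 118]
t=26: [137, 137, 137, 136, 136, 136, 136, 136, 135, 135, 135, 135, 136]
t=27: [118, 118, 118, 119, 120, 120, 120, 120, 120, 121, 121, 120, 119]
t=28: [136, 136, 136, 137, 137, 138, 138, 138, 137, 137, 137, 137, 137]
t=29: [119, 120, 119, 118, 117, 117, 117, 117, 117, 118, 118, 118, 118]
t=30: [137, 137, 137, 136, 135, 135, 135, 135, 135, 135, 136, 136, 136]
t=31: [118, 118, 118, 119, 120, 121, 121, 121, 121, 120, 120, 120, 119]
t=32: [136, 136, 136, 137, 137, 137, 137, 137, 137, 137, 138, 137, 137]
t=33: [119, 120, 119, 118, 118, 118, 118, 118, 118, 117, 117, 117, 118]
t=34: [137, 137, 137, 136, 136, 136, 136, 136, 135, 135, 135, 135, 136]

Answer: 8
Key observation: The state at step 26, [137, 137, 137, 136, 136, 136, 136, 136, 135, 135, 135, 135, 136], reappears at step 34 — and no state repeats earlier — so the cycle the system enters has period 8.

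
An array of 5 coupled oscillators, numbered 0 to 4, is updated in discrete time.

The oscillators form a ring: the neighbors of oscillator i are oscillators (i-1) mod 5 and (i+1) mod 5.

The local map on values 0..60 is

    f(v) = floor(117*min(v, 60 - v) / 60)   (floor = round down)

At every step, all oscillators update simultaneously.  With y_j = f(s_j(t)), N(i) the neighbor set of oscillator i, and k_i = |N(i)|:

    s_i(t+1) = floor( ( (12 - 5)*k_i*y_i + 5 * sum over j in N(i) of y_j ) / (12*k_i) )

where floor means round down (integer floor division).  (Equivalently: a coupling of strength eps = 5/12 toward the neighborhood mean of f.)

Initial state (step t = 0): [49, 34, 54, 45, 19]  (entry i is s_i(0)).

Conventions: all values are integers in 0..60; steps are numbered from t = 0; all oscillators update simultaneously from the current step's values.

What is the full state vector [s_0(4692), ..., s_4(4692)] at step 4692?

Answer: [26, 38, 47, 38, 26]
Key observation: The state at step 4, [26, 38, 47, 38, 26], reappears at step 6: the system is in a cycle of period 2 from step 4 on.  Therefore the state at step 4692 equals the state at step 4 + ((4692 - 4) mod 2) = 4, which is [26, 38, 47, 38, 26].

Derivation:
t=0: [49, 34, 54, 45, 19]
t=1: [30, 35, 22, 26, 32]
t=2: [55, 48, 44, 49, 54]
t=3: [12, 21, 27, 21, 12]
t=4: [26, 38, 47, 38, 26]
t=5: [48, 40, 32, 40, 48]
t=6: [26, 38, 47, 38, 26]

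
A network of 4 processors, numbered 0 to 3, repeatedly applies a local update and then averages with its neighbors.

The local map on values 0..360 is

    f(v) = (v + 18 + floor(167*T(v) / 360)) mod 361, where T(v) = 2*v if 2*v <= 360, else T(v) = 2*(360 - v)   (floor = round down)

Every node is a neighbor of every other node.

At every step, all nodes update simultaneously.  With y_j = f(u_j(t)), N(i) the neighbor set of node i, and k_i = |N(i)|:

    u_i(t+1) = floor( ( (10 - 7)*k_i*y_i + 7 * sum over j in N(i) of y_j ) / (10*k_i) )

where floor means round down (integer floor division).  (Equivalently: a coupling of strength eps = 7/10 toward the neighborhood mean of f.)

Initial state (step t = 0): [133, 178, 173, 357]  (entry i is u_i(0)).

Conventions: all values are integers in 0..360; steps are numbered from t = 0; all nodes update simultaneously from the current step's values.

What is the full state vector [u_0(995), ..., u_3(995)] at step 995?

Answer: [102, 102, 102, 102]
Key observation: The state at step 3, [14, 14, 14, 14], reappears at step 12: the system is in a cycle of period 9 from step 3 on.  Therefore the state at step 995 equals the state at step 3 + ((995 - 3) mod 9) = 5, which is [102, 102, 102, 102].

Derivation:
t=0: [133, 178, 173, 357]
t=1: [167, 149, 172, 150]
t=2: [325, 323, 326, 323]
t=3: [14, 14, 14, 14]
t=4: [44, 44, 44, 44]
t=5: [102, 102, 102, 102]
t=6: [214, 214, 214, 214]
t=7: [6, 6, 6, 6]
t=8: [29, 29, 29, 29]
t=9: [73, 73, 73, 73]
t=10: [158, 158, 158, 158]
t=11: [322, 322, 322, 322]
t=12: [14, 14, 14, 14]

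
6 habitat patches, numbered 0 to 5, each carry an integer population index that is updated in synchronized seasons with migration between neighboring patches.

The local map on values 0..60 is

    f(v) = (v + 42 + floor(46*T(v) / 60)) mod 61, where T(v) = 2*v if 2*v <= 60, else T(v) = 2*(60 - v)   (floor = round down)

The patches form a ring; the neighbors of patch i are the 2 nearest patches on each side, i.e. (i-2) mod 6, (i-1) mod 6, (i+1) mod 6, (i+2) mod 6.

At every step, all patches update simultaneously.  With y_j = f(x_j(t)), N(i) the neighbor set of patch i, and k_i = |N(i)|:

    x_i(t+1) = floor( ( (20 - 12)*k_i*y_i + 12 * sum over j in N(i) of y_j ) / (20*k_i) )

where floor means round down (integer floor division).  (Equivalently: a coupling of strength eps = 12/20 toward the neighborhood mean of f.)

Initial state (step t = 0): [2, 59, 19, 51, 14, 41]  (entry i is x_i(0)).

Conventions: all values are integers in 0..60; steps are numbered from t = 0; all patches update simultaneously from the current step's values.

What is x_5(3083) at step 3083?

Simulating step by step:
t=0: [2, 59, 19, 51, 14, 41]
t=1: [39, 42, 33, 38, 32, 42]
t=2: [52, 51, 53, 52, 53, 51]
t=3: [44, 44, 44, 44, 44, 44]
t=4: [49, 49, 49, 49, 49, 49]
t=5: [46, 46, 46, 46, 46, 46]
t=6: [48, 48, 48, 48, 48, 48]
t=7: [47, 47, 47, 47, 47, 47]
t=8: [47, 47, 47, 47, 47, 47]

Answer: x_5(3083) = 47
Key observation: The state at step 7, [47, 47, 47, 47, 47, 47], reappears at step 8: the system is in a cycle of period 1 from step 7 on.  Therefore the state at step 3083 equals the state at step 7 + ((3083 - 7) mod 1) = 7, which is [47, 47, 47, 47, 47, 47].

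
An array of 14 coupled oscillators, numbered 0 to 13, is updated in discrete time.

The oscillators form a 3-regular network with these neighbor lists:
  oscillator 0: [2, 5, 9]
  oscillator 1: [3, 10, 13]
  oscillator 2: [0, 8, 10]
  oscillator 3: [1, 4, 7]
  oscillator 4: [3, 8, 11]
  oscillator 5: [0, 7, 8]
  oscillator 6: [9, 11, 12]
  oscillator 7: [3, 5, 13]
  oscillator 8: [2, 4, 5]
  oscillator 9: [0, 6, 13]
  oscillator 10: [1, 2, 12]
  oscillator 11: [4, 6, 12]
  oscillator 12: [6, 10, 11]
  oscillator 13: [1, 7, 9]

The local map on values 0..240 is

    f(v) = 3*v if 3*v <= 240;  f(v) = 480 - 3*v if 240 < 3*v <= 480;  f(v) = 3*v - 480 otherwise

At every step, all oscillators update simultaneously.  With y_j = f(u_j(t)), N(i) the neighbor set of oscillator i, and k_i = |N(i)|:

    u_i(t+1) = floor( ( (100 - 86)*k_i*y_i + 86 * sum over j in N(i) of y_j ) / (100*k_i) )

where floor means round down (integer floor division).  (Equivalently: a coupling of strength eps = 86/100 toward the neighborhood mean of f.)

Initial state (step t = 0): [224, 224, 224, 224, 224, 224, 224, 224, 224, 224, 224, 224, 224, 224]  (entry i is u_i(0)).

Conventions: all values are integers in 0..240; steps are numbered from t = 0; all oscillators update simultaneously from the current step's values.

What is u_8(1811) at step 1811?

Answer: u_8(1811) = 192
Key observation: The state at step 1, [192, 192, 192, 192, 192, 192, 192, 192, 192, 192, 192, 192, 192, 192], reappears at step 3: the system is in a cycle of period 2 from step 1 on.  Therefore the state at step 1811 equals the state at step 1 + ((1811 - 1) mod 2) = 1, which is [192, 192, 192, 192, 192, 192, 192, 192, 192, 192, 192, 192, 192, 192].

Derivation:
t=0: [224, 224, 224, 224, 224, 224, 224, 224, 224, 224, 224, 224, 224, 224]
t=1: [192, 192, 192, 192, 192, 192, 192, 192, 192, 192, 192, 192, 192, 192]
t=2: [96, 96, 96, 96, 96, 96, 96, 96, 96, 96, 96, 96, 96, 96]
t=3: [192, 192, 192, 192, 192, 192, 192, 192, 192, 192, 192, 192, 192, 192]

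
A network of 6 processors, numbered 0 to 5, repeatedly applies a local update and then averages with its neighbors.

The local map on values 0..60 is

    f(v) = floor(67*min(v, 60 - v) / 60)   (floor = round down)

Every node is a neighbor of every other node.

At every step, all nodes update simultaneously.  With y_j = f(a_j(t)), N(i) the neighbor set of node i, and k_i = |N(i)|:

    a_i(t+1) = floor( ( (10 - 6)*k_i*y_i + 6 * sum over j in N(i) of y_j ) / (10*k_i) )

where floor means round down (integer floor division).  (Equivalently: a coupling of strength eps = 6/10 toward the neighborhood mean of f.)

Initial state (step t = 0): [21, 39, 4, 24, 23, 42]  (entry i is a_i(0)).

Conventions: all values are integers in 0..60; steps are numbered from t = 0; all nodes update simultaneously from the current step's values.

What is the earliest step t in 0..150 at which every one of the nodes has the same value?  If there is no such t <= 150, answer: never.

Answer: 3
Key observation: Synchronization is absorbing here: once all nodes are equal they stay equal, and step 3 is the first all-equal step.

Derivation:
t=0: [21, 39, 4, 24, 23, 42]  (not all equal)
t=1: [20, 20, 15, 21, 21, 20]  (not all equal)
t=2: [21, 21, 19, 21, 21, 21]  (not all equal)
t=3: [22, 22, 22, 22, 22, 22]  (all equal)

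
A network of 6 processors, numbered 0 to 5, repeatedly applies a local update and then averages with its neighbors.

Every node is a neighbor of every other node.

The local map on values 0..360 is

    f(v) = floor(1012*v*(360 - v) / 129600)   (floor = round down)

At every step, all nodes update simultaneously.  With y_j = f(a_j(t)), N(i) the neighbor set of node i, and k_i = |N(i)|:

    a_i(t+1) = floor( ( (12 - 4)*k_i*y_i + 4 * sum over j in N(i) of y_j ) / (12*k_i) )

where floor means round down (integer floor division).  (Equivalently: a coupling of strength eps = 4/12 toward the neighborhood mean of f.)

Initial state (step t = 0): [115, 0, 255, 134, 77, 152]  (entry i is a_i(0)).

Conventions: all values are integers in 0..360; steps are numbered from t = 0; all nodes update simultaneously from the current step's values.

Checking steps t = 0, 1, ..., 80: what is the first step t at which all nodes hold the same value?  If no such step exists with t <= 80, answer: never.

Answer: 7
Key observation: Synchronization is absorbing here: once all nodes are equal they stay equal, and step 7 is the first all-equal step.

Derivation:
t=0: [115, 0, 255, 134, 77, 152]  (not all equal)
t=1: [204, 72, 197, 213, 174, 219]  (not all equal)
t=2: [241, 189, 243, 239, 244, 237]  (not all equal)
t=3: [225, 242, 224, 226, 223, 227]  (not all equal)
t=4: [235, 226, 235, 235, 236, 234]  (not all equal)
t=5: [229, 233, 229, 229, 228, 230]  (not all equal)
t=6: [233, 232, 233, 233, 234, 233]  (not all equal)
t=7: [230, 230, 230, 230, 230, 230]  (all equal)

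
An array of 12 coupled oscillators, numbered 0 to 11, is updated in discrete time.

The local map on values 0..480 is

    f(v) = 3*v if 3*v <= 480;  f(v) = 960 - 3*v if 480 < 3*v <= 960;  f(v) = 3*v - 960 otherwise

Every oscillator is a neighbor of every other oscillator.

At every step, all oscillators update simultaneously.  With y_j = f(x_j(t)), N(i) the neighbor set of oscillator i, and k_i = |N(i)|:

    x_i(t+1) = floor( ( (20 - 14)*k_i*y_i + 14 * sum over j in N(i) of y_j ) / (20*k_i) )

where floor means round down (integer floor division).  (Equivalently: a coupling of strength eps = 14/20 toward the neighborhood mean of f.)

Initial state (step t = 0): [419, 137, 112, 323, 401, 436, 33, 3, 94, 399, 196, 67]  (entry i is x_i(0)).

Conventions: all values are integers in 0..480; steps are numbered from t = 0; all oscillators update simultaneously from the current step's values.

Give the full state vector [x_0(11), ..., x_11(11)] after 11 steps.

Simulating step by step:
t=0: [419, 137, 112, 323, 401, 436, 33, 3, 94, 399, 196, 67]
t=1: [251, 278, 260, 183, 238, 263, 204, 183, 247, 237, 268, 228]
t=2: [239, 220, 233, 288, 249, 231, 273, 288, 242, 249, 227, 256]
t=3: [218, 232, 223, 184, 211, 224, 194, 184, 216, 211, 227, 206]
t=4: [322, 312, 318, 346, 327, 318, 339, 346, 323, 327, 316, 330]
t=5: [23, 27, 23, 40, 27, 23, 35, 40, 24, 27, 24, 29]
t=6: [81, 84, 81, 93, 84, 81, 90, 93, 82, 84, 82, 85]
t=7: [252, 254, 252, 260, 254, 252, 258, 260, 252, 254, 252, 255]
t=8: [198, 196, 198, 192, 196, 198, 193, 192, 198, 196, 198, 195]
t=9: [370, 372, 370, 375, 372, 370, 374, 375, 370, 372, 370, 373]
t=10: [154, 155, 154, 157, 155, 154, 157, 157, 154, 155, 154, 156]
t=11: [464, 465, 464, 466, 465, 464, 466, 466, 464, 465, 464, 466]

Answer: [464, 465, 464, 466, 465, 464, 466, 466, 464, 465, 464, 466]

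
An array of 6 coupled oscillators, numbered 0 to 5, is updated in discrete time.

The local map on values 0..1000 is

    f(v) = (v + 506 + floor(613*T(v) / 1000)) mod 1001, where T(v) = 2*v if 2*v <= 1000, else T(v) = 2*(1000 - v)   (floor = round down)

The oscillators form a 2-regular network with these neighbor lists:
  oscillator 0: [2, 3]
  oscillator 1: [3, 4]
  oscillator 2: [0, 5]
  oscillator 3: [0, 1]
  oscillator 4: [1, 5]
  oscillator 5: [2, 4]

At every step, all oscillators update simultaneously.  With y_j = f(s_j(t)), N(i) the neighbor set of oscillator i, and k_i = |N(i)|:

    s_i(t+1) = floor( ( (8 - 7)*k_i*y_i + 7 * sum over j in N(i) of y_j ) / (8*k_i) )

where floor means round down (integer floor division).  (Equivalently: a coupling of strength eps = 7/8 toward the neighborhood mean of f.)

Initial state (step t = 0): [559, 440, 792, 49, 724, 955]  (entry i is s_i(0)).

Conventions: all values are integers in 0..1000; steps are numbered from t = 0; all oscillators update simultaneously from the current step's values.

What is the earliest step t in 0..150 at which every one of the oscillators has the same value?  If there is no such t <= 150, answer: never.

Answer: 4
Key observation: Synchronization is absorbing here: once all oscillators are equal they stay equal, and step 4 is the first all-equal step.

Derivation:
t=0: [559, 440, 792, 49, 724, 955]  (not all equal)
t=1: [586, 577, 558, 552, 507, 553]  (not all equal)
t=2: [604, 609, 602, 599, 604, 609]  (not all equal)
t=3: [594, 594, 593, 593, 593, 593]  (not all equal)
t=4: [596, 596, 596, 596, 596, 596]  (all equal)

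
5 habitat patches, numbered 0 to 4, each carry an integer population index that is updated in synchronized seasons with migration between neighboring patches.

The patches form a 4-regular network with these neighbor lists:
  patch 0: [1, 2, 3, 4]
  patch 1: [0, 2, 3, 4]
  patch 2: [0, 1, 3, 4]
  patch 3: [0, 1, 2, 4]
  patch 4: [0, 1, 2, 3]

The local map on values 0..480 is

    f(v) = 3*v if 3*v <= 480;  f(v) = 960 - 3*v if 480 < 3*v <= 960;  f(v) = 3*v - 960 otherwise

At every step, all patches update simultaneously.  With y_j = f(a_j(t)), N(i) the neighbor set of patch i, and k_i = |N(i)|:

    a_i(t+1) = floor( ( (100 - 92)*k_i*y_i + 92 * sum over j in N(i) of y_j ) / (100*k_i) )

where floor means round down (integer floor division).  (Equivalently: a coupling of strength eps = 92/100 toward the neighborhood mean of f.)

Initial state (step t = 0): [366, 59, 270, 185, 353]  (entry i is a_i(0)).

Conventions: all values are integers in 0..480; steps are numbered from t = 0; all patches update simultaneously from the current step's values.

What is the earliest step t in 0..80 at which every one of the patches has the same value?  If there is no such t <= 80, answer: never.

Simulating step by step:
t=0: [366, 59, 270, 185, 353]  (not all equal)
t=1: [202, 196, 200, 162, 208]  (not all equal)
t=2: [382, 380, 382, 364, 385]  (not all equal)
t=3: [174, 175, 174, 182, 172]  (not all equal)
t=4: [433, 433, 433, 436, 432]  (not all equal)
t=5: [340, 340, 340, 339, 340]  (not all equal)
t=6: [59, 59, 59, 59, 59]  (all equal)

Answer: 6
Key observation: Synchronization is absorbing here: once all patches are equal they stay equal, and step 6 is the first all-equal step.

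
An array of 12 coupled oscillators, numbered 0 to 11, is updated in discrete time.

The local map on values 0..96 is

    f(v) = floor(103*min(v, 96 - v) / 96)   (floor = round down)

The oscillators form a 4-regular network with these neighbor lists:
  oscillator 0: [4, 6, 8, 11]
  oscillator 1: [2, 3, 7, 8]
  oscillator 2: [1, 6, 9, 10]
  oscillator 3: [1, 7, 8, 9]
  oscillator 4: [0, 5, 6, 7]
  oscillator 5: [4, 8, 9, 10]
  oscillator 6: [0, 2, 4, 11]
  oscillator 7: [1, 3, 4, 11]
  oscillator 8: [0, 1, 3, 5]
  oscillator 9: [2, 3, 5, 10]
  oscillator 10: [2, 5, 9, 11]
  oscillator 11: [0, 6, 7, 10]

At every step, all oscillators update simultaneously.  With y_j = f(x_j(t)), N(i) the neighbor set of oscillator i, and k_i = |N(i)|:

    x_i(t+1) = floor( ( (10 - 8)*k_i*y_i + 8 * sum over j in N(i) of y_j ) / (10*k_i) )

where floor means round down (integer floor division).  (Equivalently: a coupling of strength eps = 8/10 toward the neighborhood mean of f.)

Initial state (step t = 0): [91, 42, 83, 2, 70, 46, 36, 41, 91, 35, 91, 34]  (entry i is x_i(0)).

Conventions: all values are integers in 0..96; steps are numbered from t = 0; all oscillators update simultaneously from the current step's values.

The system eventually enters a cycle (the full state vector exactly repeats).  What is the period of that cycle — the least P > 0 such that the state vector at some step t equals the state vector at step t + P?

Simulating step by step:
t=0: [91, 42, 83, 2, 70, 46, 36, 41, 91, 35, 91, 34]
t=1: [22, 21, 27, 26, 32, 24, 23, 30, 21, 21, 28, 25]
t=2: [25, 26, 25, 25, 27, 26, 27, 28, 23, 26, 26, 27]
t=3: [26, 26, 27, 26, 27, 26, 27, 27, 26, 26, 27, 27]
t=4: [27, 27, 27, 27, 27, 27, 27, 27, 27, 27, 27, 27]
t=5: [28, 28, 28, 28, 28, 28, 28, 28, 28, 28, 28, 28]
t=6: [30, 30, 30, 30, 30, 30, 30, 30, 30, 30, 30, 30]
t=7: [32, 32, 32, 32, 32, 32, 32, 32, 32, 32, 32, 32]
t=8: [34, 34, 34, 34, 34, 34, 34, 34, 34, 34, 34, 34]
t=9: [36, 36, 36, 36, 36, 36, 36, 36, 36, 36, 36, 36]
t=10: [38, 38, 38, 38, 38, 38, 38, 38, 38, 38, 38, 38]
t=11: [40, 40, 40, 40, 40, 40, 40, 40, 40, 40, 40, 40]
t=12: [42, 42, 42, 42, 42, 42, 42, 42, 42, 42, 42, 42]
t=13: [45, 45, 45, 45, 45, 45, 45, 45, 45, 45, 45, 45]
t=14: [48, 48, 48, 48, 48, 48, 48, 48, 48, 48, 48, 48]
t=15: [51, 51, 51, 51, 51, 51, 51, 51, 51, 51, 51, 51]
t=16: [48, 48, 48, 48, 48, 48, 48, 48, 48, 48, 48, 48]

Answer: 2
Key observation: The state at step 14, [48, 48, 48, 48, 48, 48, 48, 48, 48, 48, 48, 48], reappears at step 16 — and no state repeats earlier — so the cycle the system enters has period 2.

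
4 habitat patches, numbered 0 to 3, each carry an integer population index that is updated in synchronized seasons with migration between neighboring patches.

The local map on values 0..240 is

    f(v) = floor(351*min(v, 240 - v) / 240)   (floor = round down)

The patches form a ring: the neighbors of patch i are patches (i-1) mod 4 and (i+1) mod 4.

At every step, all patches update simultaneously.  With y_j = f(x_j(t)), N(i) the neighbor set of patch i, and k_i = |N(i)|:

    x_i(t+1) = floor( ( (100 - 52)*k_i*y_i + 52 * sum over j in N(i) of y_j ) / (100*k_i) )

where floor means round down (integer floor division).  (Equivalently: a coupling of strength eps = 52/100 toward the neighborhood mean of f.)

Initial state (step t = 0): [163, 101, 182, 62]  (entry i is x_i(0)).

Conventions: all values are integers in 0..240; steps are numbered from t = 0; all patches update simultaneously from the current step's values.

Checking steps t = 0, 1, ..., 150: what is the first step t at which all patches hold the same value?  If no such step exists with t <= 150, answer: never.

Answer: 10
Key observation: Synchronization is absorbing here: once all patches are equal they stay equal, and step 10 is the first all-equal step.

Derivation:
t=0: [163, 101, 182, 62]  (not all equal)
t=1: [115, 121, 101, 94]  (not all equal)
t=2: [161, 165, 151, 147]  (not all equal)
t=3: [118, 116, 126, 128]  (not all equal)
t=4: [168, 169, 166, 166]  (not all equal)
t=5: [105, 104, 106, 107]  (not all equal)
t=6: [153, 153, 154, 154]  (not all equal)
t=7: [126, 126, 125, 125]  (not all equal)
t=8: [166, 166, 167, 167]  (not all equal)
t=9: [107, 107, 106, 106]  (not all equal)
t=10: [155, 155, 155, 155]  (all equal)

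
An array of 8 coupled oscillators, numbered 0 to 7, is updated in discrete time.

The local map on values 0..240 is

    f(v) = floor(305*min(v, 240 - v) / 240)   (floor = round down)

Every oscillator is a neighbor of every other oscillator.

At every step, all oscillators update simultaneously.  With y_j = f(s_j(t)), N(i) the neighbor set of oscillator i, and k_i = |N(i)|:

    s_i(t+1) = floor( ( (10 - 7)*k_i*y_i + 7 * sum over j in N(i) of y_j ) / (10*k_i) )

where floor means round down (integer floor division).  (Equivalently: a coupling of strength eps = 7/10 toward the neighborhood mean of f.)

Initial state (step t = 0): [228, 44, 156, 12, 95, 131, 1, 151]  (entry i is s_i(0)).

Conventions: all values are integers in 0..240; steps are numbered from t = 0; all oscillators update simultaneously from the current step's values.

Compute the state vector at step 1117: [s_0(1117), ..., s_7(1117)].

Simulating step by step:
t=0: [228, 44, 156, 12, 95, 131, 1, 151]
t=1: [59, 67, 77, 59, 80, 83, 56, 78]
t=2: [85, 87, 90, 85, 90, 91, 84, 90]
t=3: [110, 110, 111, 110, 111, 111, 110, 111]
t=4: [139, 139, 140, 139, 140, 140, 139, 140]
t=5: [127, 127, 127, 127, 127, 127, 127, 127]
t=6: [143, 143, 143, 143, 143, 143, 143, 143]
t=7: [123, 123, 123, 123, 123, 123, 123, 123]
t=8: [148, 148, 148, 148, 148, 148, 148, 148]
t=9: [116, 116, 116, 116, 116, 116, 116, 116]
t=10: [147, 147, 147, 147, 147, 147, 147, 147]
t=11: [118, 118, 118, 118, 118, 118, 118, 118]
t=12: [149, 149, 149, 149, 149, 149, 149, 149]
t=13: [115, 115, 115, 115, 115, 115, 115, 115]
t=14: [146, 146, 146, 146, 146, 146, 146, 146]
t=15: [119, 119, 119, 119, 119, 119, 119, 119]
t=16: [151, 151, 151, 151, 151, 151, 151, 151]
t=17: [113, 113, 113, 113, 113, 113, 113, 113]
t=18: [143, 143, 143, 143, 143, 143, 143, 143]

Answer: [115, 115, 115, 115, 115, 115, 115, 115]
Key observation: The state at step 6, [143, 143, 143, 143, 143, 143, 143, 143], reappears at step 18: the system is in a cycle of period 12 from step 6 on.  Therefore the state at step 1117 equals the state at step 6 + ((1117 - 6) mod 12) = 13, which is [115, 115, 115, 115, 115, 115, 115, 115].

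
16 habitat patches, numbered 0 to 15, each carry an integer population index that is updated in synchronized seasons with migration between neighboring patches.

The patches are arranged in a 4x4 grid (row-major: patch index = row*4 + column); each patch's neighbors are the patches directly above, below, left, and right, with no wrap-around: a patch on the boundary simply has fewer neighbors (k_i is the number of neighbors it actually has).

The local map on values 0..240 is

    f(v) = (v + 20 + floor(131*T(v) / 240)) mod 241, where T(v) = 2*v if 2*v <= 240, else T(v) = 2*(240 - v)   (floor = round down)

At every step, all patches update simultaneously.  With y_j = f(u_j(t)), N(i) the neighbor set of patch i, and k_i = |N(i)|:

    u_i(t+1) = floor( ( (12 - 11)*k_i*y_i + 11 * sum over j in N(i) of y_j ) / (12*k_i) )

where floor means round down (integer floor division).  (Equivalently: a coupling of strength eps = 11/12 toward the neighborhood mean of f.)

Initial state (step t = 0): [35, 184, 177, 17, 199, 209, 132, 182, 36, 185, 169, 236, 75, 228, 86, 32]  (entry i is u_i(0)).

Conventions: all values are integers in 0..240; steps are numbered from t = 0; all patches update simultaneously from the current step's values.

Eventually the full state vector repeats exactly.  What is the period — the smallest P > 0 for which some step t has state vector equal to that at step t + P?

Answer: 6
Key observation: The state at step 30, [90, 29, 90, 29, 29, 90, 29, 90, 90, 29, 90, 29, 29, 90, 29, 90], reappears at step 36 — and no state repeats earlier — so the cycle the system enters has period 6.

Derivation:
t=0: [35, 184, 177, 17, 199, 209, 132, 182, 36, 185, 169, 236, 75, 228, 86, 32]
t=1: [28, 44, 34, 26, 65, 24, 23, 33, 75, 38, 63, 42, 67, 123, 56, 107]
t=2: [128, 82, 85, 88, 111, 105, 97, 83, 141, 105, 106, 82, 107, 123, 67, 112]
t=3: [95, 158, 204, 195, 91, 171, 162, 204, 79, 87, 186, 78, 26, 124, 26, 161]
t=4: [126, 83, 24, 22, 148, 108, 23, 72, 163, 76, 112, 36, 104, 109, 30, 119]
t=5: [103, 47, 105, 115, 20, 107, 64, 84, 137, 26, 98, 72, 34, 152, 20, 83]
t=6: [101, 155, 108, 200, 86, 93, 164, 120, 71, 70, 123, 201, 32, 71, 140, 121]
t=7: [122, 139, 22, 17, 203, 113, 65, 23, 151, 146, 57, 28, 161, 99, 71, 25]
t=8: [25, 35, 78, 66, 23, 54, 78, 93, 25, 95, 109, 91, 118, 86, 147, 118]
t=9: [79, 126, 147, 195, 90, 139, 137, 186, 101, 111, 146, 92, 126, 99, 72, 110]
t=10: [124, 75, 26, 24, 153, 65, 26, 82, 95, 118, 98, 35, 212, 83, 94, 175]
t=11: [95, 93, 103, 127, 125, 81, 153, 88, 40, 183, 112, 141, 190, 96, 152, 143]
t=12: [129, 214, 101, 203, 158, 82, 149, 42, 31, 122, 25, 76, 149, 40, 81, 27]
t=13: [23, 139, 40, 156, 95, 39, 139, 78, 32, 105, 102, 92, 87, 83, 92, 174]
t=14: [118, 85, 33, 133, 96, 125, 144, 96, 208, 160, 177, 152, 144, 215, 155, 196]
t=15: [193, 60, 84, 143, 41, 110, 85, 43, 85, 23, 26, 83, 21, 25, 22, 26]
t=16: [116, 81, 129, 141, 78, 118, 105, 136, 88, 86, 126, 94, 128, 66, 72, 124]
t=17: [172, 38, 141, 28, 91, 187, 45, 149, 142, 111, 191, 44, 168, 134, 80, 179]
t=18: [143, 31, 91, 31, 40, 101, 32, 95, 77, 24, 99, 31, 27, 70, 38, 139]
t=19: [87, 150, 95, 203, 142, 97, 210, 95, 91, 190, 96, 151, 165, 88, 136, 86]
t=20: [41, 198, 39, 201, 195, 40, 202, 39, 40, 198, 41, 196, 191, 40, 192, 41]
t=21: [29, 96, 28, 94, 96, 28, 95, 28, 29, 96, 29, 96, 96, 29, 97, 29]
t=22: [208, 90, 206, 89, 91, 207, 90, 206, 208, 91, 208, 91, 91, 208, 91, 209]
t=23: [193, 37, 191, 37, 37, 193, 37, 192, 194, 36, 193, 37, 36, 194, 36, 194]
t=24: [90, 29, 90, 29, 29, 90, 29, 90, 89, 29, 89, 29, 29, 89, 29, 89]
t=25: [90, 197, 90, 197, 196, 90, 196, 90, 90, 195, 90, 196, 195, 90, 195, 90]
t=26: [37, 192, 37, 192, 192, 38, 192, 38, 38, 192, 38, 192, 192, 38, 192, 38]
t=27: [29, 91, 29, 91, 92, 29, 92, 29, 29, 92, 29, 92, 92, 29, 92, 29]
t=28: [200, 90, 199, 90, 91, 200, 91, 200, 201, 91, 201, 91, 91, 201, 91, 201]
t=29: [193, 37, 193, 37, 37, 193, 37, 193, 194, 37, 194, 37, 37, 194, 37, 194]
t=30: [90, 29, 90, 29, 29, 90, 29, 90, 90, 29, 90, 29, 29, 90, 29, 90]
t=31: [90, 197, 90, 197, 197, 90, 197, 90, 90, 197, 90, 197, 197, 90, 197, 90]
t=32: [37, 192, 37, 192, 192, 37, 192, 37, 37, 192, 37, 192, 192, 37, 192, 37]
t=33: [29, 90, 29, 90, 90, 29, 90, 29, 29, 90, 29, 90, 90, 29, 90, 29]
t=34: [197, 90, 197, 90, 90, 197, 90, 197, 197, 90, 197, 90, 90, 197, 90, 197]
t=35: [192, 37, 192, 37, 37, 192, 37, 192, 192, 37, 192, 37, 37, 192, 37, 192]
t=36: [90, 29, 90, 29, 29, 90, 29, 90, 90, 29, 90, 29, 29, 90, 29, 90]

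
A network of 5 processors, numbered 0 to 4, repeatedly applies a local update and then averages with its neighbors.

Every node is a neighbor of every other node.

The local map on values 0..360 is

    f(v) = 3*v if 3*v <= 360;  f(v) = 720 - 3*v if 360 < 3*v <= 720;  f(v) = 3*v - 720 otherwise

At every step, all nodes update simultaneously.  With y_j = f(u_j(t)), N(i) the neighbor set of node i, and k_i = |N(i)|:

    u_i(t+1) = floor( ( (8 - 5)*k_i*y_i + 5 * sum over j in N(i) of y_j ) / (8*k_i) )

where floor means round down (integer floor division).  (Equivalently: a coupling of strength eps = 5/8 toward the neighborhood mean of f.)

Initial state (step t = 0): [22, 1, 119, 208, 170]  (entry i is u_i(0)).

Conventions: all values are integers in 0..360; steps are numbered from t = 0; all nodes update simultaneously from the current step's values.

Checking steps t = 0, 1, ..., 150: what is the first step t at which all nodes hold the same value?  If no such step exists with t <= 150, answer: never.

Simulating step by step:
t=0: [22, 1, 119, 208, 170]  (not all equal)
t=1: [128, 115, 192, 135, 160]  (not all equal)
t=2: [289, 291, 247, 284, 268]  (not all equal)
t=3: [116, 117, 88, 112, 102]  (not all equal)
t=4: [326, 327, 308, 324, 317]  (not all equal)
t=5: [244, 245, 233, 243, 238]  (not all equal)
t=6: [12, 13, 14, 11, 11]  (not all equal)
t=7: [36, 37, 37, 35, 35]  (not all equal)
t=8: [108, 108, 108, 107, 107]  (not all equal)
t=9: [323, 323, 323, 322, 322]  (not all equal)
t=10: [248, 248, 248, 247, 247]  (not all equal)
t=11: [23, 23, 23, 22, 22]  (not all equal)
t=12: [68, 68, 68, 67, 67]  (not all equal)
t=13: [203, 203, 203, 202, 202]  (not all equal)
t=14: [111, 111, 111, 112, 112]  (not all equal)
t=15: [333, 333, 333, 334, 334]  (not all equal)
t=16: [279, 279, 279, 280, 280]  (not all equal)
t=17: [117, 117, 117, 118, 118]  (not all equal)
t=18: [351, 351, 351, 352, 352]  (not all equal)
t=19: [333, 333, 333, 334, 334]  (not all equal)

Answer: never
Key observation: The state at step 15 reappears at step 19 — the system is in a cycle of period 4 from step 15 on.  No step 0..19 is synchronized, and the cycle repeats forever, so no step up to 150 (or ever) has all nodes equal.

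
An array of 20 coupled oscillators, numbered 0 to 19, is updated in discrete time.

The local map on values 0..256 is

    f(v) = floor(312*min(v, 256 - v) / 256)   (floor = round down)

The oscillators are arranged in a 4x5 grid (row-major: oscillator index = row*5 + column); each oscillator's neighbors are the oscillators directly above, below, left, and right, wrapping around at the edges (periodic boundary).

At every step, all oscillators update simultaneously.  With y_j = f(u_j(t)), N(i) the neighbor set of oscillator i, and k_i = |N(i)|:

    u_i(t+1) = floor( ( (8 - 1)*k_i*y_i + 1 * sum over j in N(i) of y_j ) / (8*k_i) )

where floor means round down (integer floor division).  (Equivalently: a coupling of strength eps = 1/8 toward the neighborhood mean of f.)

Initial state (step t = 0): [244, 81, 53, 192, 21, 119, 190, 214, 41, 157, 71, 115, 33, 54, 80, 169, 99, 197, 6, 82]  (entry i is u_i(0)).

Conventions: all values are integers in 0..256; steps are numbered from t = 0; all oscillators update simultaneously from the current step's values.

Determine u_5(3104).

Simulating step by step:
t=0: [244, 81, 53, 192, 21, 119, 190, 214, 41, 157, 71, 115, 33, 54, 80, 169, 99, 197, 6, 82]
t=1: [23, 94, 65, 72, 31, 136, 83, 51, 52, 114, 90, 132, 45, 62, 96, 102, 117, 69, 15, 93]
t=2: [37, 110, 79, 82, 43, 139, 103, 63, 66, 132, 112, 144, 58, 73, 115, 120, 139, 82, 26, 108]
t=3: [54, 130, 96, 94, 58, 138, 124, 78, 82, 145, 136, 133, 73, 87, 138, 141, 140, 97, 40, 126]
t=4: [72, 148, 117, 110, 75, 140, 149, 97, 100, 132, 145, 146, 91, 104, 142, 138, 140, 115, 57, 146]
t=5: [91, 130, 140, 130, 95, 139, 130, 118, 122, 147, 135, 133, 112, 123, 137, 140, 140, 136, 77, 131]
t=6: [113, 150, 141, 149, 117, 141, 152, 143, 147, 132, 146, 148, 137, 146, 145, 140, 141, 143, 100, 148]
t=7: [137, 129, 139, 130, 141, 139, 127, 136, 132, 149, 134, 131, 143, 133, 135, 140, 139, 136, 122, 131]
t=8: [144, 152, 142, 152, 140, 142, 153, 146, 150, 131, 147, 151, 138, 148, 146, 141, 142, 145, 148, 151]
t=9: [136, 127, 137, 127, 140, 137, 125, 133, 129, 149, 132, 127, 141, 131, 134, 139, 137, 135, 130, 128]
t=10: [145, 153, 145, 153, 141, 144, 151, 148, 153, 132, 150, 153, 141, 151, 147, 142, 145, 146, 152, 154]
t=11: [134, 126, 134, 125, 139, 135, 127, 131, 126, 148, 129, 125, 138, 127, 132, 137, 134, 134, 126, 125]
t=12: [147, 152, 148, 151, 142, 146, 153, 151, 152, 133, 153, 151, 144, 153, 150, 145, 148, 148, 152, 151]
t=13: [132, 126, 130, 127, 137, 133, 125, 127, 126, 146, 125, 127, 134, 125, 129, 134, 130, 131, 126, 127]
t=14: [150, 152, 153, 153, 145, 148, 152, 153, 152, 136, 151, 153, 148, 152, 153, 148, 152, 151, 153, 153]
t=15: [129, 126, 125, 125, 134, 131, 126, 125, 126, 143, 127, 125, 130, 126, 125, 130, 126, 126, 125, 125]
t=16: [153, 153, 152, 151, 148, 151, 152, 152, 152, 138, 153, 152, 152, 152, 151, 153, 152, 152, 152, 151]
t=17: [125, 125, 126, 127, 130, 127, 126, 126, 126, 141, 125, 125, 126, 126, 127, 125, 125, 126, 126, 127]
t=18: [152, 152, 153, 153, 152, 153, 152, 153, 152, 141, 152, 152, 152, 153, 153, 152, 152, 152, 153, 153]
t=19: [125, 125, 125, 125, 126, 125, 125, 125, 126, 138, 125, 126, 125, 125, 125, 125, 126, 125, 125, 125]
t=20: [152, 152, 152, 152, 152, 151, 152, 152, 152, 144, 152, 152, 152, 152, 151, 152, 152, 152, 152, 152]
t=21: [126, 126, 126, 126, 126, 127, 126, 126, 126, 134, 126, 126, 126, 126, 127, 126, 126, 126, 126, 126]
t=22: [153, 153, 153, 153, 152, 153, 153, 153, 152, 148, 153, 153, 153, 153, 153, 153, 153, 153, 153, 153]
t=23: [125, 125, 125, 125, 126, 125, 125, 125, 126, 130, 125, 125, 125, 125, 125, 125, 125, 125, 125, 125]
t=24: [152, 152, 152, 152, 152, 152, 152, 152, 152, 152, 152, 152, 152, 152, 152, 152, 152, 152, 152, 152]
t=25: [126, 126, 126, 126, 126, 126, 126, 126, 126, 126, 126, 126, 126, 126, 126, 126, 126, 126, 126, 126]
t=26: [153, 153, 153, 153, 153, 153, 153, 153, 153, 153, 153, 153, 153, 153, 153, 153, 153, 153, 153, 153]
t=27: [125, 125, 125, 125, 125, 125, 125, 125, 125, 125, 125, 125, 125, 125, 125, 125, 125, 125, 125, 125]
t=28: [152, 152, 152, 152, 152, 152, 152, 152, 152, 152, 152, 152, 152, 152, 152, 152, 152, 152, 152, 152]

Answer: u_5(3104) = 152
Key observation: The state at step 24, [152, 152, 152, 152, 152, 152, 152, 152, 152, 152, 152, 152, 152, 152, 152, 152, 152, 152, 152, 152], reappears at step 28: the system is in a cycle of period 4 from step 24 on.  Therefore the state at step 3104 equals the state at step 24 + ((3104 - 24) mod 4) = 24, which is [152, 152, 152, 152, 152, 152, 152, 152, 152, 152, 152, 152, 152, 152, 152, 152, 152, 152, 152, 152].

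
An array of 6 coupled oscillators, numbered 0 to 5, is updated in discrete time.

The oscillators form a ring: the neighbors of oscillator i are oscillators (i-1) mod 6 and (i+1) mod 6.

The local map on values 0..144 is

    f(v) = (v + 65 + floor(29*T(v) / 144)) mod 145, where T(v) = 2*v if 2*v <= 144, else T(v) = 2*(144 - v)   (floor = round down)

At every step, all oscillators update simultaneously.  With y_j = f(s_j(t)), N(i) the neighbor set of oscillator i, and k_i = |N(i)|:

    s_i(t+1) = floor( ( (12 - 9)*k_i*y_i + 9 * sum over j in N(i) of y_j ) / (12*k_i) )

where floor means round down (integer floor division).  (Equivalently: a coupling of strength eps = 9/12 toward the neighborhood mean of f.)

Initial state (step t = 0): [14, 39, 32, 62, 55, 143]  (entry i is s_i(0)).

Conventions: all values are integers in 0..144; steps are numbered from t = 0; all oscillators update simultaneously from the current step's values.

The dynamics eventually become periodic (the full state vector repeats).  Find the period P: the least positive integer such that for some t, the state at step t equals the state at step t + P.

Simulating step by step:
t=0: [14, 39, 32, 62, 55, 143]
t=1: [89, 102, 74, 95, 61, 100]
t=2: [35, 29, 32, 18, 27, 22]
t=3: [103, 109, 100, 101, 94, 104]
t=4: [40, 39, 39, 36, 37, 37]
t=5: [118, 119, 117, 116, 115, 117]
t=6: [48, 47, 47, 46, 46, 47]
t=7: [130, 130, 129, 129, 129, 130]
t=8: [55, 55, 55, 55, 55, 55]
t=9: [142, 142, 142, 142, 142, 142]
t=10: [62, 62, 62, 62, 62, 62]
t=11: [6, 6, 6, 6, 6, 6]
t=12: [73, 73, 73, 73, 73, 73]
t=13: [21, 21, 21, 21, 21, 21]
t=14: [94, 94, 94, 94, 94, 94]
t=15: [34, 34, 34, 34, 34, 34]
t=16: [112, 112, 112, 112, 112, 112]
t=17: [44, 44, 44, 44, 44, 44]
t=18: [126, 126, 126, 126, 126, 126]
t=19: [53, 53, 53, 53, 53, 53]
t=20: [139, 139, 139, 139, 139, 139]
t=21: [61, 61, 61, 61, 61, 61]
t=22: [5, 5, 5, 5, 5, 5]
t=23: [72, 72, 72, 72, 72, 72]
t=24: [21, 21, 21, 21, 21, 21]

Answer: 11
Key observation: The state at step 13, [21, 21, 21, 21, 21, 21], reappears at step 24 — and no state repeats earlier — so the cycle the system enters has period 11.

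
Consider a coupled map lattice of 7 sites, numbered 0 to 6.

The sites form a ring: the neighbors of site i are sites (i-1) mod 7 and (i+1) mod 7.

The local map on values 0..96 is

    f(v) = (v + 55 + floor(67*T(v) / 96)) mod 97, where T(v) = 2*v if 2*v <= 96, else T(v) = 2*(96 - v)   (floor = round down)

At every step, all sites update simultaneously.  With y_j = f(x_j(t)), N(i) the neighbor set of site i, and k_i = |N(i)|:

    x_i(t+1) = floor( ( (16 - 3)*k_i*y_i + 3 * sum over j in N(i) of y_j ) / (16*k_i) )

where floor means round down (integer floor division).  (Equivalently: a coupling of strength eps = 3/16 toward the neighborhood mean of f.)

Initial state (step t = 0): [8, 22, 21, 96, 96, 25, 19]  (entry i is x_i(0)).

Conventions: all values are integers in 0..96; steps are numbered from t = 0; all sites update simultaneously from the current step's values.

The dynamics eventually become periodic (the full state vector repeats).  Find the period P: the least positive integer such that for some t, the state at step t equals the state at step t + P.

Simulating step by step:
t=0: [8, 22, 21, 96, 96, 25, 19]
t=1: [61, 15, 12, 49, 50, 19, 10]
t=2: [70, 87, 82, 73, 65, 16, 69]
t=3: [63, 57, 59, 62, 68, 87, 66]
t=4: [67, 68, 68, 66, 64, 58, 64]
t=5: [65, 65, 65, 65, 66, 68, 66]
t=6: [65, 66, 66, 65, 65, 65, 65]
t=7: [65, 65, 65, 65, 66, 66, 66]
t=8: [65, 66, 66, 65, 65, 65, 65]

Answer: 2
Key observation: The state at step 6, [65, 66, 66, 65, 65, 65, 65], reappears at step 8 — and no state repeats earlier — so the cycle the system enters has period 2.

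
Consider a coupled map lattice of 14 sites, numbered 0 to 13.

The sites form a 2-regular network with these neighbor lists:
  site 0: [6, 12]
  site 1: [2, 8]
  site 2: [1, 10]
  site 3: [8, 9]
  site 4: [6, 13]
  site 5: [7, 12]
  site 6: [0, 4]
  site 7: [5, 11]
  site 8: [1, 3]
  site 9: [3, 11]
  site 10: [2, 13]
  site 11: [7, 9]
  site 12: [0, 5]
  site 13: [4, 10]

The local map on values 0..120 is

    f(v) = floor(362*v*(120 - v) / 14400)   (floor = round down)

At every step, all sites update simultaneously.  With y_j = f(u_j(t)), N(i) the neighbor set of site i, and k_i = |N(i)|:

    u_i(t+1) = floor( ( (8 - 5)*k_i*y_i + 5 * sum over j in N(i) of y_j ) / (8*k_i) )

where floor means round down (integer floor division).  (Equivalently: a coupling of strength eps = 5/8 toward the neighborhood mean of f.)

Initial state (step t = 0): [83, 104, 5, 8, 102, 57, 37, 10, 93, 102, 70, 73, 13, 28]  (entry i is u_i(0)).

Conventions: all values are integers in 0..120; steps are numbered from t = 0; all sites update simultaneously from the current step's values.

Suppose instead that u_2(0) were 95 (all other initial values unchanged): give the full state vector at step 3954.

Answer: [86, 85, 86, 85, 86, 86, 86, 86, 85, 85, 86, 85, 86, 86]
Key observation: The state at step 8, [86, 85, 86, 85, 86, 86, 86, 86, 85, 85, 86, 85, 86, 86], reappears at step 10: the system is in a cycle of period 2 from step 8 on.  Therefore the state at step 3954 equals the state at step 8 + ((3954 - 8) mod 2) = 8, which is [86, 85, 86, 85, 86, 86, 86, 86, 85, 85, 86, 85, 86, 86].

Derivation:
t=0: [83, 104, 95, 8, 102, 57, 37, 10, 93, 102, 70, 73, 13, 28]
t=1: [63, 53, 62, 42, 61, 52, 67, 65, 43, 51, 71, 55, 64, 65]
t=2: [89, 87, 88, 84, 89, 88, 89, 88, 84, 86, 88, 88, 89, 88]
t=3: [69, 72, 70, 75, 69, 69, 69, 70, 74, 73, 70, 70, 69, 69]
t=4: [88, 86, 86, 84, 88, 87, 88, 87, 85, 85, 87, 86, 88, 87]
t=5: [70, 73, 72, 74, 70, 71, 70, 72, 74, 74, 72, 73, 70, 71]
t=6: [87, 85, 86, 85, 87, 86, 87, 86, 85, 85, 86, 85, 87, 86]
t=7: [72, 73, 73, 74, 72, 72, 72, 73, 74, 74, 73, 73, 72, 72]
t=8: [86, 85, 86, 85, 86, 86, 86, 86, 85, 85, 86, 85, 86, 86]
t=9: [73, 73, 73, 74, 73, 73, 73, 73, 74, 74, 73, 73, 73, 73]
t=10: [86, 85, 86, 85, 86, 86, 86, 86, 85, 85, 86, 85, 86, 86]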